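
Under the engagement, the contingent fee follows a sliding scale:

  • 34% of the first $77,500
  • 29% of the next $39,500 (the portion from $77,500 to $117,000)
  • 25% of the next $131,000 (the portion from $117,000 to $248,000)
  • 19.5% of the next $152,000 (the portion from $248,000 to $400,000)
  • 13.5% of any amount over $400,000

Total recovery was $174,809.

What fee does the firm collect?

$52,257.25

First $77,500 at 34% = $26,350.00
Next $39,500 at 29% = $11,455.00
Remaining $57,809 at 25% = $14,452.25
Fee: $26,350.00 + $11,455.00 + $14,452.25 = $52,257.25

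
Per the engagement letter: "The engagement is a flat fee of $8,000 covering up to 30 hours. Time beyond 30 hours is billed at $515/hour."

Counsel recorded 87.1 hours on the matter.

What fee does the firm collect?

$37,406.50

Flat fee: $8,000.00
Excess hours: 87.1 − 30 = 57.1
Overrun: 57.1 × $515 = $29,406.50
Total: $8,000.00 + $29,406.50 = $37,406.50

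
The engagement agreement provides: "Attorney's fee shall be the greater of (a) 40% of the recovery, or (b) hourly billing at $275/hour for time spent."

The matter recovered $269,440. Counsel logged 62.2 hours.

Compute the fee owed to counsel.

(a) 40% of $269,440 = $107,776.00
(b) 62.2 × $275 = $17,105.00
The greater is (a): $107,776.00.

$107,776.00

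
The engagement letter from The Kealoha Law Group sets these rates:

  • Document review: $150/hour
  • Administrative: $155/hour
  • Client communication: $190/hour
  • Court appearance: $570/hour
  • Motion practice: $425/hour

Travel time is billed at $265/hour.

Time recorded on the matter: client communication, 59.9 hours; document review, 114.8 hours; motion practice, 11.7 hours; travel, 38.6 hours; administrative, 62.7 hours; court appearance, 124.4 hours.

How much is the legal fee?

Document review: 114.8 × $150 = $17,220.00
Administrative: 62.7 × $155 = $9,718.50
Client communication: 59.9 × $190 = $11,381.00
Court appearance: 124.4 × $570 = $70,908.00
Motion practice: 11.7 × $425 = $4,972.50
Subtotal: $17,220.00 + $9,718.50 + $11,381.00 + $70,908.00 + $4,972.50 = $114,200.00
Travel: 38.6 × $265 = $10,229.00
Total: $114,200.00 + $10,229.00 = $124,429.00

$124,429.00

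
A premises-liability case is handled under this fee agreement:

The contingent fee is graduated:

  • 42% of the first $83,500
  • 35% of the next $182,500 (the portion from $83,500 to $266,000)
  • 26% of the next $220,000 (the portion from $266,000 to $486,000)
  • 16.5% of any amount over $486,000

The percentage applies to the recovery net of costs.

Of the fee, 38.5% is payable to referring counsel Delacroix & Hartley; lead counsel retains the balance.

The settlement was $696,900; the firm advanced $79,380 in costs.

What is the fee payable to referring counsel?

$68,470.63

Fee base (net of costs): $696,900 − $79,380 = $617,520
First $83,500 at 42% = $35,070.00
Next $182,500 at 35% = $63,875.00
Next $220,000 at 26% = $57,200.00
Remaining $131,520 at 16.5% = $21,700.80
Fee: $35,070.00 + $63,875.00 + $57,200.00 + $21,700.80 = $177,845.80
Referral share: 38.5% of $177,845.80 = $68,470.63; lead counsel retains $177,845.80 − $68,470.63 = $109,375.17.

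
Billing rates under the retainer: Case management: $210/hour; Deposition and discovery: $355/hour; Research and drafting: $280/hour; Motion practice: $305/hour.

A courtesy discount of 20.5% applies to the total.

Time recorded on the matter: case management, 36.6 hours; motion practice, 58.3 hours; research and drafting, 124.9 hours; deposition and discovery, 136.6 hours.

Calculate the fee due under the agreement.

Case management: 36.6 × $210 = $7,686.00
Deposition and discovery: 136.6 × $355 = $48,493.00
Research and drafting: 124.9 × $280 = $34,972.00
Motion practice: 58.3 × $305 = $17,781.50
Subtotal: $108,932.50
Less 20.5% discount: −$22,331.16
Total: $108,932.50 − $22,331.16 = $86,601.34

$86,601.34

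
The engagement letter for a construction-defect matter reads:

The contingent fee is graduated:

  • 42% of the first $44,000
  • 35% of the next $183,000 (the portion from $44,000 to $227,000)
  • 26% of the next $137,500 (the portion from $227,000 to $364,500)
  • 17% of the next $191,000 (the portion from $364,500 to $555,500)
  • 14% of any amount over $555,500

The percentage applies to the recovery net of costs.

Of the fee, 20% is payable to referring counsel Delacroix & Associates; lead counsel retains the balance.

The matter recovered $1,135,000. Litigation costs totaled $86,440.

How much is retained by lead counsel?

$175,822.72

Fee base (net of costs): $1,135,000 − $86,440 = $1,048,560
First $44,000 at 42% = $18,480.00
Next $183,000 at 35% = $64,050.00
Next $137,500 at 26% = $35,750.00
Next $191,000 at 17% = $32,470.00
Remaining $493,060 at 14% = $69,028.40
Fee: $18,480.00 + $64,050.00 + $35,750.00 + $32,470.00 + $69,028.40 = $219,778.40
Referral share: 20% of $219,778.40 = $43,955.68; lead counsel retains $219,778.40 − $43,955.68 = $175,822.72.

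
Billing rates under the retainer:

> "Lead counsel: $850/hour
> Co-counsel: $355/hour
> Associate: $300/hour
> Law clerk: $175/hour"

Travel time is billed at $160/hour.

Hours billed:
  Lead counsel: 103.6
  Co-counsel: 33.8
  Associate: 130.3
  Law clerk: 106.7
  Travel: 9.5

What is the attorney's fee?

$159,341.50

Lead counsel: 103.6 × $850 = $88,060.00
Co-counsel: 33.8 × $355 = $11,999.00
Associate: 130.3 × $300 = $39,090.00
Law clerk: 106.7 × $175 = $18,672.50
Subtotal: $88,060.00 + $11,999.00 + $39,090.00 + $18,672.50 = $157,821.50
Travel: 9.5 × $160 = $1,520.00
Total: $157,821.50 + $1,520.00 = $159,341.50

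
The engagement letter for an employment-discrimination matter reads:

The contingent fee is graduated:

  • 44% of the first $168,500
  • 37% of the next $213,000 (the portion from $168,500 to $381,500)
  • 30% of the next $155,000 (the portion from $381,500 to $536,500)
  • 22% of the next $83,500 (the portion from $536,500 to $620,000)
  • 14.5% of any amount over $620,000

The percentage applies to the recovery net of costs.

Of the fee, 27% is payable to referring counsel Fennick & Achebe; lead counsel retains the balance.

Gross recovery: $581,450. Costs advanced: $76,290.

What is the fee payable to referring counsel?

$51,312.96

Fee base (net of costs): $581,450 − $76,290 = $505,160
First $168,500 at 44% = $74,140.00
Next $213,000 at 37% = $78,810.00
Remaining $123,660 at 30% = $37,098.00
Fee: $74,140.00 + $78,810.00 + $37,098.00 = $190,048.00
Referral share: 27% of $190,048.00 = $51,312.96; lead counsel retains $190,048.00 − $51,312.96 = $138,735.04.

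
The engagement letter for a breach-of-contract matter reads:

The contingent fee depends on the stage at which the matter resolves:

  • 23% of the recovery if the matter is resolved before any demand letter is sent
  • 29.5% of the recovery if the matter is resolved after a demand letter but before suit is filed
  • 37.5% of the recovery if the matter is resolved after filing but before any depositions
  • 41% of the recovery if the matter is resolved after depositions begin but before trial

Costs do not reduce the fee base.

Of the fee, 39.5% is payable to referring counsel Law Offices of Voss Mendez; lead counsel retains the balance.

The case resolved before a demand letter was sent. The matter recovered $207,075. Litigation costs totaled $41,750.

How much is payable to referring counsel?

Fee base is the gross recovery, $207,075; costs are reimbursed separately.
The matter resolved before a demand letter was sent, so the 23% rate applies.
$207,075 × 23% = $47,627.25
Referral share: 39.5% of $47,627.25 = $18,812.76; lead counsel retains $47,627.25 − $18,812.76 = $28,814.49.

$18,812.76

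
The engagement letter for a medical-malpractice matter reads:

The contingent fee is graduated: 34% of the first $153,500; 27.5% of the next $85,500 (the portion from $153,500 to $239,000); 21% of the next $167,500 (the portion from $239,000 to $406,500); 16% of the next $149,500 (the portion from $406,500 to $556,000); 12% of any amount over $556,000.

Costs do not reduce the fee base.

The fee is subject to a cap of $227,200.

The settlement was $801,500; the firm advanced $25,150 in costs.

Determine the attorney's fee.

$164,257.50

Fee base is the gross recovery, $801,500; costs are reimbursed separately.
First $153,500 at 34% = $52,190.00
Next $85,500 at 27.5% = $23,512.50
Next $167,500 at 21% = $35,175.00
Next $149,500 at 16% = $23,920.00
Remaining $245,500 at 12% = $29,460.00
Fee: $52,190.00 + $23,512.50 + $35,175.00 + $23,920.00 + $29,460.00 = $164,257.50
$164,257.50 is under the $227,200 cap.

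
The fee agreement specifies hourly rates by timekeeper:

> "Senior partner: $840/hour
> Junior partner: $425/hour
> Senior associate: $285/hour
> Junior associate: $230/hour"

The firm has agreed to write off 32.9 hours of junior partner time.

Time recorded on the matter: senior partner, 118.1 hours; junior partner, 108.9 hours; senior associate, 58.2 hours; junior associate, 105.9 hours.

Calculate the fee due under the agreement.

Senior partner: 118.1 × $840 = $99,204.00
Junior partner: 108.9 × $425 = $46,282.50
Senior associate: 58.2 × $285 = $16,587.00
Junior associate: 105.9 × $230 = $24,357.00
Subtotal: $186,430.50
Write-off: 32.9 × $425 = $13,982.50
Total: $186,430.50 − $13,982.50 = $172,448.00

$172,448.00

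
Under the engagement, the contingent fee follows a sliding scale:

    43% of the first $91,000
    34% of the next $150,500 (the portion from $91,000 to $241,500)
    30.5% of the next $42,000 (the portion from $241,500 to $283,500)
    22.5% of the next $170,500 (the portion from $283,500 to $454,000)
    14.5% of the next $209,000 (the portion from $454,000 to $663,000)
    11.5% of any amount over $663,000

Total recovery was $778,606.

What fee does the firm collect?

First $91,000 at 43% = $39,130.00
Next $150,500 at 34% = $51,170.00
Next $42,000 at 30.5% = $12,810.00
Next $170,500 at 22.5% = $38,362.50
Next $209,000 at 14.5% = $30,305.00
Remaining $115,606 at 11.5% = $13,294.69
Fee: $39,130.00 + $51,170.00 + $12,810.00 + $38,362.50 + $30,305.00 + $13,294.69 = $185,072.19

$185,072.19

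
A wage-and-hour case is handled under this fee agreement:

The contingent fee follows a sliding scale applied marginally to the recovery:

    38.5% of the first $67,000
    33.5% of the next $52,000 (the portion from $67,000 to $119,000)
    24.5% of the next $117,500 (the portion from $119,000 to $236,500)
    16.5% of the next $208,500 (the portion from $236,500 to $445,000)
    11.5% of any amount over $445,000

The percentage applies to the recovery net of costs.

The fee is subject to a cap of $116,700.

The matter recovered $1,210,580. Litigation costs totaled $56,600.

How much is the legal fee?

Fee base (net of costs): $1,210,580 − $56,600 = $1,153,980
First $67,000 at 38.5% = $25,795.00
Next $52,000 at 33.5% = $17,420.00
Next $117,500 at 24.5% = $28,787.50
Next $208,500 at 16.5% = $34,402.50
Remaining $708,980 at 11.5% = $81,532.70
Fee: $25,795.00 + $17,420.00 + $28,787.50 + $34,402.50 + $81,532.70 = $187,937.70
$187,937.70 exceeds the $116,700 cap, so the fee is capped at $116,700.00.

$116,700.00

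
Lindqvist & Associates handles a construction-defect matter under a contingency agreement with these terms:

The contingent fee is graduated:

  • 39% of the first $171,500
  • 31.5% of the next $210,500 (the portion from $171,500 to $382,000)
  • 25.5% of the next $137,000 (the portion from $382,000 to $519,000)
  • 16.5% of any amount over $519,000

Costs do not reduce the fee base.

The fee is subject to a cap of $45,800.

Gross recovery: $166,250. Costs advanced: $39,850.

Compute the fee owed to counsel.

Fee base is the gross recovery, $166,250; costs are reimbursed separately.
First $166,250 at 39% = $64,837.50
$64,837.50 exceeds the $45,800 cap, so the fee is capped at $45,800.00.

$45,800.00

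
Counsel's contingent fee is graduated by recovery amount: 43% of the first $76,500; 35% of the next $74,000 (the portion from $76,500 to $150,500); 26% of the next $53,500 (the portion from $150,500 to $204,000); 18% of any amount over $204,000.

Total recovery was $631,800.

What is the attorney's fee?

First $76,500 at 43% = $32,895.00
Next $74,000 at 35% = $25,900.00
Next $53,500 at 26% = $13,910.00
Remaining $427,800 at 18% = $77,004.00
Fee: $32,895.00 + $25,900.00 + $13,910.00 + $77,004.00 = $149,709.00

$149,709.00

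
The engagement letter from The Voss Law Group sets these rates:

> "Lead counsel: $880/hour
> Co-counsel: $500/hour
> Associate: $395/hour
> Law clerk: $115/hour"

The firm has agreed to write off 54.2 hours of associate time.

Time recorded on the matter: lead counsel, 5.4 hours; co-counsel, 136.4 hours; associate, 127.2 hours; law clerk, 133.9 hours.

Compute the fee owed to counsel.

Lead counsel: 5.4 × $880 = $4,752.00
Co-counsel: 136.4 × $500 = $68,200.00
Associate: 127.2 × $395 = $50,244.00
Law clerk: 133.9 × $115 = $15,398.50
Subtotal: $138,594.50
Write-off: 54.2 × $395 = $21,409.00
Total: $138,594.50 − $21,409.00 = $117,185.50

$117,185.50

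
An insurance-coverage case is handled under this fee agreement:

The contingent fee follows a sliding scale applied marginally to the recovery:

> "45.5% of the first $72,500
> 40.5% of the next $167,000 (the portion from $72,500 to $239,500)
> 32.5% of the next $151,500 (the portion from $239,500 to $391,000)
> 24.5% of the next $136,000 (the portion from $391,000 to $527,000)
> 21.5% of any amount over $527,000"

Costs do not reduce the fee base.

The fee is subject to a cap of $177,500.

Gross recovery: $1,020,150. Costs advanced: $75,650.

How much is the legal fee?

Fee base is the gross recovery, $1,020,150; costs are reimbursed separately.
First $72,500 at 45.5% = $32,987.50
Next $167,000 at 40.5% = $67,635.00
Next $151,500 at 32.5% = $49,237.50
Next $136,000 at 24.5% = $33,320.00
Remaining $493,150 at 21.5% = $106,027.25
Fee: $32,987.50 + $67,635.00 + $49,237.50 + $33,320.00 + $106,027.25 = $289,207.25
$289,207.25 exceeds the $177,500 cap, so the fee is capped at $177,500.00.

$177,500.00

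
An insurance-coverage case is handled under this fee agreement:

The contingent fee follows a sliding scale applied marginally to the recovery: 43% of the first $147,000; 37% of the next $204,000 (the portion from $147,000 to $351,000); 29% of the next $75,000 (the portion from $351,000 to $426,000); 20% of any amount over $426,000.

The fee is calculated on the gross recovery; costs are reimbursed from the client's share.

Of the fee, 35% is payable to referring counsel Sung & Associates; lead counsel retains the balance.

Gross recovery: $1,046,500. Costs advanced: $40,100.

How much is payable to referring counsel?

Fee base is the gross recovery, $1,046,500; costs are reimbursed separately.
First $147,000 at 43% = $63,210.00
Next $204,000 at 37% = $75,480.00
Next $75,000 at 29% = $21,750.00
Remaining $620,500 at 20% = $124,100.00
Fee: $63,210.00 + $75,480.00 + $21,750.00 + $124,100.00 = $284,540.00
Referral share: 35% of $284,540.00 = $99,589.00; lead counsel retains $284,540.00 − $99,589.00 = $184,951.00.

$99,589.00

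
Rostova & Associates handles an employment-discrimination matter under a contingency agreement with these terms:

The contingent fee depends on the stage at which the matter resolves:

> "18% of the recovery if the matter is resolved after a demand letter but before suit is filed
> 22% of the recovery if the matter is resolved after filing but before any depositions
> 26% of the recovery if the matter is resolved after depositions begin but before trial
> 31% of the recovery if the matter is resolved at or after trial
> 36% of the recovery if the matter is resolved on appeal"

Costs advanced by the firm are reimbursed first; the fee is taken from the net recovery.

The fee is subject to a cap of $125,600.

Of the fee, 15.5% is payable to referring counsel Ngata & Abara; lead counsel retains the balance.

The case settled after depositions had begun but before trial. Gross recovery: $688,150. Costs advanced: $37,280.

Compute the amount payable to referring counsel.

$19,468.00

Fee base (net of costs): $688,150 − $37,280 = $650,870
The matter settled after depositions had begun but before trial, so the 26% rate applies.
$650,870 × 26% = $169,226.20
$169,226.20 exceeds the $125,600 cap, so the fee is capped at $125,600.00.
Referral share: 15.5% of $125,600.00 = $19,468.00; lead counsel retains $125,600.00 − $19,468.00 = $106,132.00.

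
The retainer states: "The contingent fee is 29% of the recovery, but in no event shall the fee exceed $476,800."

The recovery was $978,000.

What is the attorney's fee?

29% of $978,000 = $283,620.00
That is under the $476,800 cap.

$283,620.00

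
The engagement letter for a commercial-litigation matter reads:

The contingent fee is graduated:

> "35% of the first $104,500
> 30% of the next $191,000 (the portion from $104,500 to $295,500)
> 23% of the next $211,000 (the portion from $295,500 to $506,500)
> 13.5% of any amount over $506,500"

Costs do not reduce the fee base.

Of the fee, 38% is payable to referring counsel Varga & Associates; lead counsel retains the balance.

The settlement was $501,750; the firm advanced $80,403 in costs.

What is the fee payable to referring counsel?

Fee base is the gross recovery, $501,750; costs are reimbursed separately.
First $104,500 at 35% = $36,575.00
Next $191,000 at 30% = $57,300.00
Remaining $206,250 at 23% = $47,437.50
Fee: $36,575.00 + $57,300.00 + $47,437.50 = $141,312.50
Referral share: 38% of $141,312.50 = $53,698.75; lead counsel retains $141,312.50 − $53,698.75 = $87,613.75.

$53,698.75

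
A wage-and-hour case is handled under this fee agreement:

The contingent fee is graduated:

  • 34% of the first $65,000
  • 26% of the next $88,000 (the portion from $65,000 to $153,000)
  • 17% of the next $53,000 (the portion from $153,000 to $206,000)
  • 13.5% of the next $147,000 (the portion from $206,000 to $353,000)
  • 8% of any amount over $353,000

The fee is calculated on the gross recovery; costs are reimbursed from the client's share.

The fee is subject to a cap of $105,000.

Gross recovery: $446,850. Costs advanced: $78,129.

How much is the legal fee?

$81,343.00

Fee base is the gross recovery, $446,850; costs are reimbursed separately.
First $65,000 at 34% = $22,100.00
Next $88,000 at 26% = $22,880.00
Next $53,000 at 17% = $9,010.00
Next $147,000 at 13.5% = $19,845.00
Remaining $93,850 at 8% = $7,508.00
Fee: $22,100.00 + $22,880.00 + $9,010.00 + $19,845.00 + $7,508.00 = $81,343.00
$81,343.00 is under the $105,000 cap.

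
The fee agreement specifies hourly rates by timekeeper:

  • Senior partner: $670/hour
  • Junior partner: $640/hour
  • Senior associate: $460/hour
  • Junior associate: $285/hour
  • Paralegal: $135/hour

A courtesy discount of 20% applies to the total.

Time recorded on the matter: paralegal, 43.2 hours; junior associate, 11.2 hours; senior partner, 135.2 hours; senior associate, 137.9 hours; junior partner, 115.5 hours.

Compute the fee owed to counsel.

$189,569.60

Senior partner: 135.2 × $670 = $90,584.00
Junior partner: 115.5 × $640 = $73,920.00
Senior associate: 137.9 × $460 = $63,434.00
Junior associate: 11.2 × $285 = $3,192.00
Paralegal: 43.2 × $135 = $5,832.00
Subtotal: $236,962.00
Less 20% discount: −$47,392.40
Total: $236,962.00 − $47,392.40 = $189,569.60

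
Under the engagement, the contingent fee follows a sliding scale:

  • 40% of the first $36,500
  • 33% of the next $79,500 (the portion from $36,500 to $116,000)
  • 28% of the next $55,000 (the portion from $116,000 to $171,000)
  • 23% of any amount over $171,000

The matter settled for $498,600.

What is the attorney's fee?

$131,583.00

First $36,500 at 40% = $14,600.00
Next $79,500 at 33% = $26,235.00
Next $55,000 at 28% = $15,400.00
Remaining $327,600 at 23% = $75,348.00
Fee: $14,600.00 + $26,235.00 + $15,400.00 + $75,348.00 = $131,583.00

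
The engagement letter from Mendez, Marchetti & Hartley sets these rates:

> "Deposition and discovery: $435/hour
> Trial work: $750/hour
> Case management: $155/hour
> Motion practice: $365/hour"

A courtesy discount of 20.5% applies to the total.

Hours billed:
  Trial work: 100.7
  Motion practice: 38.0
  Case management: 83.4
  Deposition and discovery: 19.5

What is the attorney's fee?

Deposition and discovery: 19.5 × $435 = $8,482.50
Trial work: 100.7 × $750 = $75,525.00
Case management: 83.4 × $155 = $12,927.00
Motion practice: 38.0 × $365 = $13,870.00
Subtotal: $110,804.50
Less 20.5% discount: −$22,714.92
Total: $110,804.50 − $22,714.92 = $88,089.58

$88,089.58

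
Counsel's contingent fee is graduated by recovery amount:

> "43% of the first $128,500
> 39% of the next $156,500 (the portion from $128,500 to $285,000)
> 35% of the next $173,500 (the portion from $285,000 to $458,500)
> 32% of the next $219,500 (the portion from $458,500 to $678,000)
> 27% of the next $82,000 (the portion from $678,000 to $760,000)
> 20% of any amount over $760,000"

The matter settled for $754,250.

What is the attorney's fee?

First $128,500 at 43% = $55,255.00
Next $156,500 at 39% = $61,035.00
Next $173,500 at 35% = $60,725.00
Next $219,500 at 32% = $70,240.00
Remaining $76,250 at 27% = $20,587.50
Fee: $55,255.00 + $61,035.00 + $60,725.00 + $70,240.00 + $20,587.50 = $267,842.50

$267,842.50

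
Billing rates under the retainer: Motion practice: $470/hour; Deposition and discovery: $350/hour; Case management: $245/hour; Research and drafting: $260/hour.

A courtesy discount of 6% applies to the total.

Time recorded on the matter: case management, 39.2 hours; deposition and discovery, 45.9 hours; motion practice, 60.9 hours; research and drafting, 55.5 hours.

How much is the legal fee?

Motion practice: 60.9 × $470 = $28,623.00
Deposition and discovery: 45.9 × $350 = $16,065.00
Case management: 39.2 × $245 = $9,604.00
Research and drafting: 55.5 × $260 = $14,430.00
Subtotal: $68,722.00
Less 6% discount: −$4,123.32
Total: $68,722.00 − $4,123.32 = $64,598.68

$64,598.68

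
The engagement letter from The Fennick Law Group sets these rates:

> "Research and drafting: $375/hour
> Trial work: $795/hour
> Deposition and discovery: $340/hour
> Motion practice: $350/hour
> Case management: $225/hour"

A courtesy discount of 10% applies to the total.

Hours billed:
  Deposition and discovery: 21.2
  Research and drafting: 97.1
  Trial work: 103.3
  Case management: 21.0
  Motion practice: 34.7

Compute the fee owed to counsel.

$128,352.60

Research and drafting: 97.1 × $375 = $36,412.50
Trial work: 103.3 × $795 = $82,123.50
Deposition and discovery: 21.2 × $340 = $7,208.00
Motion practice: 34.7 × $350 = $12,145.00
Case management: 21.0 × $225 = $4,725.00
Subtotal: $142,614.00
Less 10% discount: −$14,261.40
Total: $142,614.00 − $14,261.40 = $128,352.60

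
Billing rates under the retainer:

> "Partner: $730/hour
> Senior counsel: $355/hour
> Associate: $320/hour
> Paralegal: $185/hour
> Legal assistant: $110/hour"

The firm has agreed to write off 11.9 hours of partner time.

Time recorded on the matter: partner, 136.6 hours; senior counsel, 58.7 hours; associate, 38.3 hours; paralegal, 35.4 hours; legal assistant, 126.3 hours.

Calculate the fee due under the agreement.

Partner: 136.6 × $730 = $99,718.00
Senior counsel: 58.7 × $355 = $20,838.50
Associate: 38.3 × $320 = $12,256.00
Paralegal: 35.4 × $185 = $6,549.00
Legal assistant: 126.3 × $110 = $13,893.00
Subtotal: $153,254.50
Write-off: 11.9 × $730 = $8,687.00
Total: $153,254.50 − $8,687.00 = $144,567.50

$144,567.50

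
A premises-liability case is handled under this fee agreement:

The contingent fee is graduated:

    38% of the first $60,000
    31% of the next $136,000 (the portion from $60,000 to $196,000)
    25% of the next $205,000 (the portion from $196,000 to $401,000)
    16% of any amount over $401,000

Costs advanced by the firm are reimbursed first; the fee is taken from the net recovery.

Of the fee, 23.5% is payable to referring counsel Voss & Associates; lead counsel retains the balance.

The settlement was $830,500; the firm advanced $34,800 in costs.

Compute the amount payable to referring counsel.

Fee base (net of costs): $830,500 − $34,800 = $795,700
First $60,000 at 38% = $22,800.00
Next $136,000 at 31% = $42,160.00
Next $205,000 at 25% = $51,250.00
Remaining $394,700 at 16% = $63,152.00
Fee: $22,800.00 + $42,160.00 + $51,250.00 + $63,152.00 = $179,362.00
Referral share: 23.5% of $179,362.00 = $42,150.07; lead counsel retains $179,362.00 − $42,150.07 = $137,211.93.

$42,150.07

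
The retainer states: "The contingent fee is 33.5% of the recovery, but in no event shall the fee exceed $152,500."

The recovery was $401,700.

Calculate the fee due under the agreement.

$134,569.50

33.5% of $401,700 = $134,569.50
That is under the $152,500 cap.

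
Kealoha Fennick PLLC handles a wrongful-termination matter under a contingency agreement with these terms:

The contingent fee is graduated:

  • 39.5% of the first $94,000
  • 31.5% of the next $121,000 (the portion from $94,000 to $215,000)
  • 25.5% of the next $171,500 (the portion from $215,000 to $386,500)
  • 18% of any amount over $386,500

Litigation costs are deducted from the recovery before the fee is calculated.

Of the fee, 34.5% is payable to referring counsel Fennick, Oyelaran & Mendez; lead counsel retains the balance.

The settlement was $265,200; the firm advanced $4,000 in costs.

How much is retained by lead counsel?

$57,002.03

Fee base (net of costs): $265,200 − $4,000 = $261,200
First $94,000 at 39.5% = $37,130.00
Next $121,000 at 31.5% = $38,115.00
Remaining $46,200 at 25.5% = $11,781.00
Fee: $37,130.00 + $38,115.00 + $11,781.00 = $87,026.00
Referral share: 34.5% of $87,026.00 = $30,023.97; lead counsel retains $87,026.00 − $30,023.97 = $57,002.03.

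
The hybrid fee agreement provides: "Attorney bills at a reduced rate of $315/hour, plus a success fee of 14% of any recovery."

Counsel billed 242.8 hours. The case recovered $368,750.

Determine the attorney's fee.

Hourly: 242.8 × $315 = $76,482.00
Success fee: 14% of $368,750 = $51,625.00
Total: $76,482.00 + $51,625.00 = $128,107.00

$128,107.00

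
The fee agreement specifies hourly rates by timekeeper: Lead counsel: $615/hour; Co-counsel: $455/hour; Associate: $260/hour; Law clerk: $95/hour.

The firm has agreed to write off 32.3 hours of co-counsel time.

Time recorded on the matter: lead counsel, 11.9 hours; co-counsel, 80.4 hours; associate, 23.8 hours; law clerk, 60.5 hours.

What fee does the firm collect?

$41,139.50

Lead counsel: 11.9 × $615 = $7,318.50
Co-counsel: 80.4 × $455 = $36,582.00
Associate: 23.8 × $260 = $6,188.00
Law clerk: 60.5 × $95 = $5,747.50
Subtotal: $55,836.00
Write-off: 32.3 × $455 = $14,696.50
Total: $55,836.00 − $14,696.50 = $41,139.50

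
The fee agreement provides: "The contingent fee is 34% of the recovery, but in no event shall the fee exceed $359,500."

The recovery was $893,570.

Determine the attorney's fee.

34% of $893,570 = $303,813.80
That is under the $359,500 cap.

$303,813.80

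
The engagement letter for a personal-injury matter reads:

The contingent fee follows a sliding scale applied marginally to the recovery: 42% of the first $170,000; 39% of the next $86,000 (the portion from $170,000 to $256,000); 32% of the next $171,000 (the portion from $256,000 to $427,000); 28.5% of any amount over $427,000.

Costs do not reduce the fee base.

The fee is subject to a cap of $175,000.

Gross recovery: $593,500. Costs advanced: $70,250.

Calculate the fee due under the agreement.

Fee base is the gross recovery, $593,500; costs are reimbursed separately.
First $170,000 at 42% = $71,400.00
Next $86,000 at 39% = $33,540.00
Next $171,000 at 32% = $54,720.00
Remaining $166,500 at 28.5% = $47,452.50
Fee: $71,400.00 + $33,540.00 + $54,720.00 + $47,452.50 = $207,112.50
$207,112.50 exceeds the $175,000 cap, so the fee is capped at $175,000.00.

$175,000.00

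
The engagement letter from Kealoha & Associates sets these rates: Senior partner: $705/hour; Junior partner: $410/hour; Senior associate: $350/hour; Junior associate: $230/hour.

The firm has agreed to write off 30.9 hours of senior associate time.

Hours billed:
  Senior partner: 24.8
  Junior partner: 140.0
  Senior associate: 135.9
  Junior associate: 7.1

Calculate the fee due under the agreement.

Senior partner: 24.8 × $705 = $17,484.00
Junior partner: 140.0 × $410 = $57,400.00
Senior associate: 135.9 × $350 = $47,565.00
Junior associate: 7.1 × $230 = $1,633.00
Subtotal: $124,082.00
Write-off: 30.9 × $350 = $10,815.00
Total: $124,082.00 − $10,815.00 = $113,267.00

$113,267.00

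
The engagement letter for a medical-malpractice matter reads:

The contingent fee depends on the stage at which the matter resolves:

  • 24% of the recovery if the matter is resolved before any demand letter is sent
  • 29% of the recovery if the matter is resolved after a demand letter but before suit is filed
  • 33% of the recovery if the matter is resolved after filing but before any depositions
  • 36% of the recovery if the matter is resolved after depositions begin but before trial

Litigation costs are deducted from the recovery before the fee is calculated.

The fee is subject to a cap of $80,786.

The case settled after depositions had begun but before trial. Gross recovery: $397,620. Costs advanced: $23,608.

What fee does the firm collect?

Fee base (net of costs): $397,620 − $23,608 = $374,012
The matter settled after depositions had begun but before trial, so the 36% rate applies.
$374,012 × 36% = $134,644.32
$134,644.32 exceeds the $80,786 cap, so the fee is capped at $80,786.00.

$80,786.00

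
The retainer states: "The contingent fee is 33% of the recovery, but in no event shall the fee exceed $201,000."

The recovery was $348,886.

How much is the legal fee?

$115,132.38

33% of $348,886 = $115,132.38
That is under the $201,000 cap.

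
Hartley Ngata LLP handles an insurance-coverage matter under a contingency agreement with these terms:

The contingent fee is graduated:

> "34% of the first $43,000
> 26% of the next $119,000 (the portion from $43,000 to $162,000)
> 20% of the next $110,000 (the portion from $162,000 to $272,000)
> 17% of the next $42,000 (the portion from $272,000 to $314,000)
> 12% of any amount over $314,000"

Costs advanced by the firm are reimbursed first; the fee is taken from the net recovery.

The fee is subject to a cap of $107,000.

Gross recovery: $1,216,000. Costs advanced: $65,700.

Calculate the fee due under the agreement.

Fee base (net of costs): $1,216,000 − $65,700 = $1,150,300
First $43,000 at 34% = $14,620.00
Next $119,000 at 26% = $30,940.00
Next $110,000 at 20% = $22,000.00
Next $42,000 at 17% = $7,140.00
Remaining $836,300 at 12% = $100,356.00
Fee: $14,620.00 + $30,940.00 + $22,000.00 + $7,140.00 + $100,356.00 = $175,056.00
$175,056.00 exceeds the $107,000 cap, so the fee is capped at $107,000.00.

$107,000.00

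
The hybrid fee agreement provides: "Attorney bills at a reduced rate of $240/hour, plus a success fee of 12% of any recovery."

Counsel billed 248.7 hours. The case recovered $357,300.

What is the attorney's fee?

Hourly: 248.7 × $240 = $59,688.00
Success fee: 12% of $357,300 = $42,876.00
Total: $59,688.00 + $42,876.00 = $102,564.00

$102,564.00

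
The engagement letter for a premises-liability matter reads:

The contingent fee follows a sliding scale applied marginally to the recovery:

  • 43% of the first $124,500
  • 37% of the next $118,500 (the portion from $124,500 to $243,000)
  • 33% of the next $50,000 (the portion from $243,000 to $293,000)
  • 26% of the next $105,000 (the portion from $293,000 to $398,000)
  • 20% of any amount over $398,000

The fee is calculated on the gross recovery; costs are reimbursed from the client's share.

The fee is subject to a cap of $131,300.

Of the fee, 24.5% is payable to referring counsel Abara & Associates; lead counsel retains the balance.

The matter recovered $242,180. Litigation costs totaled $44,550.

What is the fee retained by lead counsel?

Fee base is the gross recovery, $242,180; costs are reimbursed separately.
First $124,500 at 43% = $53,535.00
Remaining $117,680 at 37% = $43,541.60
Fee: $53,535.00 + $43,541.60 = $97,076.60
$97,076.60 is under the $131,300 cap.
Referral share: 24.5% of $97,076.60 = $23,783.77; lead counsel retains $97,076.60 − $23,783.77 = $73,292.83.

$73,292.83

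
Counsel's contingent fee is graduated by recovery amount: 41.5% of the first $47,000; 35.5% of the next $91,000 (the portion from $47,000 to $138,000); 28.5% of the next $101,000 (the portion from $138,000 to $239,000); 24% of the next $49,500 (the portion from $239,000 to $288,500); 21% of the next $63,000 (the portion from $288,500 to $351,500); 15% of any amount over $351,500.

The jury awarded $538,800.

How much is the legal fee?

$133,800.00

First $47,000 at 41.5% = $19,505.00
Next $91,000 at 35.5% = $32,305.00
Next $101,000 at 28.5% = $28,785.00
Next $49,500 at 24% = $11,880.00
Next $63,000 at 21% = $13,230.00
Remaining $187,300 at 15% = $28,095.00
Fee: $19,505.00 + $32,305.00 + $28,785.00 + $11,880.00 + $13,230.00 + $28,095.00 = $133,800.00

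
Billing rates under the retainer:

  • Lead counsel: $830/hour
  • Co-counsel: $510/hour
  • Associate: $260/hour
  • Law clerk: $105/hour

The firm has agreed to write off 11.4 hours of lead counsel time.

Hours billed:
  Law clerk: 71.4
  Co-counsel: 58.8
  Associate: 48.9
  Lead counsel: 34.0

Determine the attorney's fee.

Lead counsel: 34.0 × $830 = $28,220.00
Co-counsel: 58.8 × $510 = $29,988.00
Associate: 48.9 × $260 = $12,714.00
Law clerk: 71.4 × $105 = $7,497.00
Subtotal: $78,419.00
Write-off: 11.4 × $830 = $9,462.00
Total: $78,419.00 − $9,462.00 = $68,957.00

$68,957.00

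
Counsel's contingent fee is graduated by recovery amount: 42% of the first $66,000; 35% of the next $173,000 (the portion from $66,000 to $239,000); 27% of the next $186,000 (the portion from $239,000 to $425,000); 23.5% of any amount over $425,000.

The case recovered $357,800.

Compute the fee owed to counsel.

$120,346.00

First $66,000 at 42% = $27,720.00
Next $173,000 at 35% = $60,550.00
Remaining $118,800 at 27% = $32,076.00
Fee: $27,720.00 + $60,550.00 + $32,076.00 = $120,346.00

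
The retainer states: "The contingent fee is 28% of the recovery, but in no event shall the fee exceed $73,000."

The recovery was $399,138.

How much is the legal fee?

$73,000.00

28% of $399,138 = $111,758.64
That exceeds the $73,000 cap, so the fee is capped at $73,000.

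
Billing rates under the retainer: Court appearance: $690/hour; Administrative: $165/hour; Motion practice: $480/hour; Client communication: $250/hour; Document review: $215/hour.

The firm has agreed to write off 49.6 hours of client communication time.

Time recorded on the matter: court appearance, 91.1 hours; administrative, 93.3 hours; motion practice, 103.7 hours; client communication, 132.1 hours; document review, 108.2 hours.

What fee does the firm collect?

$171,917.50

Court appearance: 91.1 × $690 = $62,859.00
Administrative: 93.3 × $165 = $15,394.50
Motion practice: 103.7 × $480 = $49,776.00
Client communication: 132.1 × $250 = $33,025.00
Document review: 108.2 × $215 = $23,263.00
Subtotal: $184,317.50
Write-off: 49.6 × $250 = $12,400.00
Total: $184,317.50 − $12,400.00 = $171,917.50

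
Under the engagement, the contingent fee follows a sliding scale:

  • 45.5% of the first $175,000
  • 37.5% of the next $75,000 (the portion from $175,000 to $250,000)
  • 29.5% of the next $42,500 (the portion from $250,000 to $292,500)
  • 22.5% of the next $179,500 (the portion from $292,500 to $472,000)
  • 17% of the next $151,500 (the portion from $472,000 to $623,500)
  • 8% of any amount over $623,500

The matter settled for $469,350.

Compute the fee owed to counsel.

$160,078.75

First $175,000 at 45.5% = $79,625.00
Next $75,000 at 37.5% = $28,125.00
Next $42,500 at 29.5% = $12,537.50
Remaining $176,850 at 22.5% = $39,791.25
Fee: $79,625.00 + $28,125.00 + $12,537.50 + $39,791.25 = $160,078.75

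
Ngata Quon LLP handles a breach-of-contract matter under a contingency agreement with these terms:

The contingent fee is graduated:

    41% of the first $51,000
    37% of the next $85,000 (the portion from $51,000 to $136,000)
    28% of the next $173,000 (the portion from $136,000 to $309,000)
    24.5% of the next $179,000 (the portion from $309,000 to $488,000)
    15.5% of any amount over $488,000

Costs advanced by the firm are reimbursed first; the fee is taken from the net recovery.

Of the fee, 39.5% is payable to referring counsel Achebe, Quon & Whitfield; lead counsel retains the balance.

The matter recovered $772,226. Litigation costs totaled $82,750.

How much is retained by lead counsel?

$106,409.69

Fee base (net of costs): $772,226 − $82,750 = $689,476
First $51,000 at 41% = $20,910.00
Next $85,000 at 37% = $31,450.00
Next $173,000 at 28% = $48,440.00
Next $179,000 at 24.5% = $43,855.00
Remaining $201,476 at 15.5% = $31,228.78
Fee: $20,910.00 + $31,450.00 + $48,440.00 + $43,855.00 + $31,228.78 = $175,883.78
Referral share: 39.5% of $175,883.78 = $69,474.09; lead counsel retains $175,883.78 − $69,474.09 = $106,409.69.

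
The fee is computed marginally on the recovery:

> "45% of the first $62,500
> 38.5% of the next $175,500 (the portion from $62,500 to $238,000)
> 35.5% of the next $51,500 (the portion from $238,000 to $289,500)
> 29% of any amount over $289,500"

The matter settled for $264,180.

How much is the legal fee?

First $62,500 at 45% = $28,125.00
Next $175,500 at 38.5% = $67,567.50
Remaining $26,180 at 35.5% = $9,293.90
Fee: $28,125.00 + $67,567.50 + $9,293.90 = $104,986.40

$104,986.40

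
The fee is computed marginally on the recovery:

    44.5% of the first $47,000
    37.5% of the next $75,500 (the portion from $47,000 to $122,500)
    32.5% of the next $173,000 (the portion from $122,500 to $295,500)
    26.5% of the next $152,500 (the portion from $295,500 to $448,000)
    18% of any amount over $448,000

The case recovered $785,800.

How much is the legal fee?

$206,669.00

First $47,000 at 44.5% = $20,915.00
Next $75,500 at 37.5% = $28,312.50
Next $173,000 at 32.5% = $56,225.00
Next $152,500 at 26.5% = $40,412.50
Remaining $337,800 at 18% = $60,804.00
Fee: $20,915.00 + $28,312.50 + $56,225.00 + $40,412.50 + $60,804.00 = $206,669.00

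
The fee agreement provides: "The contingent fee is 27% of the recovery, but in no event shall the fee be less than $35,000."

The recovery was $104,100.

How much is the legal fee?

$35,000.00

27% of $104,100 = $28,107.00
That is below the $35,000 minimum, so the minimum applies.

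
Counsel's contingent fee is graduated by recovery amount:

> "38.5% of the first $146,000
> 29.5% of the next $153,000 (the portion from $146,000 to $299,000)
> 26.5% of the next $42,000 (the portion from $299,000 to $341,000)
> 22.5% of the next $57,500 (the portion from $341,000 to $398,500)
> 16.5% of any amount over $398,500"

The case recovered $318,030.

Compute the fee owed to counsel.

First $146,000 at 38.5% = $56,210.00
Next $153,000 at 29.5% = $45,135.00
Remaining $19,030 at 26.5% = $5,042.95
Fee: $56,210.00 + $45,135.00 + $5,042.95 = $106,387.95

$106,387.95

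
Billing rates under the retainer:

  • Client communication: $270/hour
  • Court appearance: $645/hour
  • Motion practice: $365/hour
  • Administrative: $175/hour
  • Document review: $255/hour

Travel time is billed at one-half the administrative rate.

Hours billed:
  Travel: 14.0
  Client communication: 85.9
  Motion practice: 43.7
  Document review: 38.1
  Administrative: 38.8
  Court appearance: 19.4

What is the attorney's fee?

$69,387.00

Client communication: 85.9 × $270 = $23,193.00
Court appearance: 19.4 × $645 = $12,513.00
Motion practice: 43.7 × $365 = $15,950.50
Administrative: 38.8 × $175 = $6,790.00
Document review: 38.1 × $255 = $9,715.50
Subtotal: $23,193.00 + $12,513.00 + $15,950.50 + $6,790.00 + $9,715.50 = $68,162.00
Travel: 14.0 × ($175 ÷ 2) = 14.0 × $87.50 = $1,225.00
Total: $68,162.00 + $1,225.00 = $69,387.00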